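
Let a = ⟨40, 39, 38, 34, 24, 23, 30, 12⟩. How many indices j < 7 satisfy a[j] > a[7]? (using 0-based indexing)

The element at index 7 is 12.
Elements before it: 40, 39, 38, 34, 24, 23, 30
Those larger than 12: 40, 39, 38, 34, 24, 23, 30

7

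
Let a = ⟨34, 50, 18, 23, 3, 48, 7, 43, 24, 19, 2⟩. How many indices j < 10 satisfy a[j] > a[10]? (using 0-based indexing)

10

The element at index 10 is 2.
Elements before it: 34, 50, 18, 23, 3, 48, 7, 43, 24, 19
Those larger than 2: 34, 50, 18, 23, 3, 48, 7, 43, 24, 19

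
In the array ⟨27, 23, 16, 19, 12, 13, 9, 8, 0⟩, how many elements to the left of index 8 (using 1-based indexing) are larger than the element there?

7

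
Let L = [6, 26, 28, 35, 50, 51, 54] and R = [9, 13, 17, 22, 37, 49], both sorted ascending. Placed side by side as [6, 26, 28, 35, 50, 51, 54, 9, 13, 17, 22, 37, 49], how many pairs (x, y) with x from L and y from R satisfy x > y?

30

For each element r of the right run, count left-run elements greater than r:
r = 9: 26, 28, 35, 50, 51, 54 → 6
r = 13: 26, 28, 35, 50, 51, 54 → 6
r = 17: 26, 28, 35, 50, 51, 54 → 6
r = 22: 26, 28, 35, 50, 51, 54 → 6
r = 37: 50, 51, 54 → 3
r = 49: 50, 51, 54 → 3
Cross-inversions: 6 + 6 + 6 + 6 + 3 + 3 = 30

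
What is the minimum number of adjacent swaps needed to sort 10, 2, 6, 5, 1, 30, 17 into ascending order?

The minimum number of adjacent swaps to sort an array equals its inversion count, since every such swap removes exactly one inversion.
Count inversions — for each element, later elements that are smaller:
10: 2, 6, 5, 1 → 4
2: 1 → 1
6: 5, 1 → 2
5: 1 → 1
1: none → 0
30: 17 → 1
17: none → 0
Total inversions: 4 + 1 + 2 + 1 + 0 + 1 + 0 = 9

9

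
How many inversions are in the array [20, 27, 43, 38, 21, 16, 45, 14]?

16

Element-by-element contributions:
20: 2
27: 3
43: 4
38: 3
21: 2
16: 1
45: 1
14: 0
Sum: 2 + 3 + 4 + 3 + 2 + 1 + 1 + 0 = 16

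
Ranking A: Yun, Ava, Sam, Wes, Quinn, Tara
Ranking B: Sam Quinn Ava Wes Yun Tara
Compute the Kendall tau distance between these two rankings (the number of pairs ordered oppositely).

Assign each item its position (1..6) in the first ordering, then rewrite the second ordering as that position sequence:
positions: Yun→1, Ava→2, Sam→3, Wes→4, Quinn→5, Tara→6
second ordering as positions: [3, 5, 2, 4, 1, 6]
Discordant pairs = inversions in this position sequence.
3: 2, 1 → 2
5: 2, 4, 1 → 3
2: 1 → 1
4: 1 → 1
1: 0
6: 0
Total: 2 + 3 + 1 + 1 + 0 + 0 = 7

7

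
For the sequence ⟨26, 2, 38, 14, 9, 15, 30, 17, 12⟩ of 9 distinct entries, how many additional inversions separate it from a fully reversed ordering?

18 inversions short

Maximum inversions for 9 distinct elements is C(9, 2) = 9·8/2 = 36.
Current inversions — for each element, count later smaller elements:
26: 6
2: 0
38: 6
14: 2
9: 0
15: 1
30: 2
17: 1
12: 0
Current total: 6 + 0 + 6 + 2 + 0 + 1 + 2 + 1 + 0 = 18
Shortfall: 36 − 18 = 18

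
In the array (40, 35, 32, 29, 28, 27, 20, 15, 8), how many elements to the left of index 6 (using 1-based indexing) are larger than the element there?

5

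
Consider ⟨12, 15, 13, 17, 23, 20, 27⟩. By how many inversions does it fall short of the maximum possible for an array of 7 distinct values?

19 inversions short

Maximum inversions for 7 distinct elements is C(7, 2) = 7·6/2 = 21.
Current inversions — for each element, count later smaller elements:
12: 0
15: 1
13: 0
17: 0
23: 1
20: 0
27: 0
Current total: 0 + 1 + 0 + 0 + 1 + 0 + 0 = 2
Shortfall: 21 − 2 = 19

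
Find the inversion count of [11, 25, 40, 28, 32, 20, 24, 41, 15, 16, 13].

There are 33 out-of-order pairs.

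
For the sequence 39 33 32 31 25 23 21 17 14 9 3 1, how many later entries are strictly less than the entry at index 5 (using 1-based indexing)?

7

The element at index 5 is 25.
Elements after it: 23, 21, 17, 14, 9, 3, 1
Those smaller than 25: 23, 21, 17, 14, 9, 3, 1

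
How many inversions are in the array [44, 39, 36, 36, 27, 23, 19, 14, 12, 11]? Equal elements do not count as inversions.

For each element, count later entries that are smaller:
44 → 39, 36, 36, 27, 23, 19, 14, 12, 11 → 9
39 → 36, 36, 27, 23, 19, 14, 12, 11 → 8
36 → 27, 23, 19, 14, 12, 11 → 6
36 → 27, 23, 19, 14, 12, 11 → 6
27 → 23, 19, 14, 12, 11 → 5
23 → 19, 14, 12, 11 → 4
19 → 14, 12, 11 → 3
14 → 12, 11 → 2
12 → 11 → 1
11 → none → 0
Sum: 9 + 8 + 6 + 6 + 5 + 4 + 3 + 2 + 1 + 0 = 44

44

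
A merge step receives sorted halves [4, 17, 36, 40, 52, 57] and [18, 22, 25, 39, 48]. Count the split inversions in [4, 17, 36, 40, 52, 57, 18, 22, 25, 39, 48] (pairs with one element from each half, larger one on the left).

17

For each element r of the right run, count left-run elements greater than r:
r = 18: 36, 40, 52, 57 → 4
r = 22: 36, 40, 52, 57 → 4
r = 25: 36, 40, 52, 57 → 4
r = 39: 40, 52, 57 → 3
r = 48: 52, 57 → 2
Cross-inversions: 4 + 4 + 4 + 3 + 2 = 17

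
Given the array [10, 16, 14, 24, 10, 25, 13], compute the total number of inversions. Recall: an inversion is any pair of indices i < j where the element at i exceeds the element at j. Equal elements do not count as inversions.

Listing every pair i<j with a[i]>a[j] (using 0-based positions):
(1,2): 16 > 14
(1,4): 16 > 10
(1,6): 16 > 13
(2,4): 14 > 10
(2,6): 14 > 13
(3,4): 24 > 10
(3,6): 24 > 13
(5,6): 25 > 13
That's 8 pairs.

8 out-of-order pairs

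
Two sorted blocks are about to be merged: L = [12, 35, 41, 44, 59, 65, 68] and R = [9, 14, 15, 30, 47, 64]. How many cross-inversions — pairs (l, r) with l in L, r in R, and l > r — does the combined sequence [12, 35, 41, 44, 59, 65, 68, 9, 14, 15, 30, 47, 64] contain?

For each element r of the right run, count left-run elements greater than r:
r = 9: 12, 35, 41, 44, 59, 65, 68 → 7
r = 14: 35, 41, 44, 59, 65, 68 → 6
r = 15: 35, 41, 44, 59, 65, 68 → 6
r = 30: 35, 41, 44, 59, 65, 68 → 6
r = 47: 59, 65, 68 → 3
r = 64: 65, 68 → 2
Cross-inversions: 7 + 6 + 6 + 6 + 3 + 2 = 30

30 split inversions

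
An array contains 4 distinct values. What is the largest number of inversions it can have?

A reversed (strictly descending) arrangement makes every pair an inversion, giving C(4, 2) inversions.
C(4, 2) = 4·3/2 = 6

6 inversions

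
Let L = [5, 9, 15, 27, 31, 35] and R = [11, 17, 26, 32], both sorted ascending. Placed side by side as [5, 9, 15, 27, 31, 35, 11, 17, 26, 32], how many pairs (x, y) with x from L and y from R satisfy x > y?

11

Count, for every r in R, how many entries of L exceed r:
r = 11: 15, 27, 31, 35 → 4
r = 17: 27, 31, 35 → 3
r = 26: 27, 31, 35 → 3
r = 32: 35 → 1
Cross-inversions: 4 + 3 + 3 + 1 = 11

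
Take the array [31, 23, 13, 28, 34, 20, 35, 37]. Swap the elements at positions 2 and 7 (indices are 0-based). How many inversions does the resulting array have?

17

Positions 2 and 7 hold 13 and 37; after swapping, the array is [31, 23, 37, 28, 34, 20, 35, 13].
Count, for each position, how many later elements it exceeds:
31: 4
23: 2
37: 5
28: 2
34: 2
20: 1
35: 1
13: 0
Sum: 4 + 2 + 5 + 2 + 2 + 1 + 1 + 0 = 17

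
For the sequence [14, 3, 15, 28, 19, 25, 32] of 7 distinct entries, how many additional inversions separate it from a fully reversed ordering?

18 inversions short

Maximum inversions for 7 distinct elements is C(7, 2) = 7·6/2 = 21.
Current inversions — for each element, count later smaller elements:
14: 1
3: 0
15: 0
28: 2
19: 0
25: 0
32: 0
Current total: 1 + 0 + 0 + 2 + 0 + 0 + 0 = 3
Shortfall: 21 − 3 = 18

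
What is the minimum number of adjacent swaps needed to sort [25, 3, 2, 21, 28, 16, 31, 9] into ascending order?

12 swaps

The minimum number of adjacent swaps to sort an array equals its inversion count, since every such swap removes exactly one inversion.
Count inversions — for each element, later elements that are smaller:
25: 3, 2, 21, 16, 9 → 5
3: 2 → 1
2: none → 0
21: 16, 9 → 2
28: 16, 9 → 2
16: 9 → 1
31: 9 → 1
9: none → 0
Total inversions: 5 + 1 + 0 + 2 + 2 + 1 + 1 + 0 = 12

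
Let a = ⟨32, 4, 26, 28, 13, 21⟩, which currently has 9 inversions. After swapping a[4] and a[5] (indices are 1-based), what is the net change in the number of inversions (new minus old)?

Positions 4 and 5 hold 28 and 13; after swapping, the array is [32, 4, 26, 13, 28, 21].
Sweep left to right; for each value list the smaller values that follow it:
32 → 4, 26, 13, 28, 21 → 5
4 → none → 0
26 → 13, 21 → 2
13 → none → 0
28 → 21 → 1
21 → none → 0
Sum: 5 + 0 + 2 + 0 + 1 + 0 = 8
Change: 8 − 9 = -1

-1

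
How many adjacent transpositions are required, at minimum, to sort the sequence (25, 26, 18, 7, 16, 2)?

Adjacent swaps: 13

The minimum number of adjacent swaps to sort an array equals its inversion count, since every such swap removes exactly one inversion.
Count inversions — for each element, later elements that are smaller:
25: 18, 7, 16, 2 → 4
26: 18, 7, 16, 2 → 4
18: 7, 16, 2 → 3
7: 2 → 1
16: 2 → 1
2: none → 0
Total inversions: 4 + 4 + 3 + 1 + 1 + 0 = 13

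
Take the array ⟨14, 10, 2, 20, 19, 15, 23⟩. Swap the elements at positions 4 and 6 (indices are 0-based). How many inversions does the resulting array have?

7

Positions 4 and 6 hold 19 and 23; after swapping, the array is [14, 10, 2, 20, 23, 15, 19].
For each element, count later entries that are smaller:
14 → 10, 2 → 2
10 → 2 → 1
2 → none → 0
20 → 15, 19 → 2
23 → 15, 19 → 2
15 → none → 0
19 → none → 0
Sum: 2 + 1 + 0 + 2 + 2 + 0 + 0 = 7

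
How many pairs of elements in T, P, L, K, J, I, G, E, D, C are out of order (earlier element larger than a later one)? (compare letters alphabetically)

Count, for each position, how many later elements it exceeds:
T: 9
P: 8
L: 7
K: 6
J: 5
I: 4
G: 3
E: 2
D: 1
C: 0
Sum: 9 + 8 + 7 + 6 + 5 + 4 + 3 + 2 + 1 + 0 = 45

45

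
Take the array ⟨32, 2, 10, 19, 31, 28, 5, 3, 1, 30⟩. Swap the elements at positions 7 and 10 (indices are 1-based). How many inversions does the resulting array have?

28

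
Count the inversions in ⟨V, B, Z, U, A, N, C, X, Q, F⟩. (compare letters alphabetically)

25

For each element, count later entries that are smaller:
V: 7
B: 1
Z: 7
U: 5
A: 0
N: 2
C: 0
X: 2
Q: 1
F: 0
Sum: 7 + 1 + 7 + 5 + 0 + 2 + 0 + 2 + 1 + 0 = 25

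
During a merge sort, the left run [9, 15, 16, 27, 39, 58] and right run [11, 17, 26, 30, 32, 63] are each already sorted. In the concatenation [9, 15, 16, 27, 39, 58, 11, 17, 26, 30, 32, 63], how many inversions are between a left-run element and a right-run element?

Take each right-half value and tally the left-half values above it:
r = 11: 15, 16, 27, 39, 58 → 5
r = 17: 27, 39, 58 → 3
r = 26: 27, 39, 58 → 3
r = 30: 39, 58 → 2
r = 32: 39, 58 → 2
r = 63: none → 0
Cross-inversions: 5 + 3 + 3 + 2 + 2 + 0 = 15

There are 15 cross-inversions.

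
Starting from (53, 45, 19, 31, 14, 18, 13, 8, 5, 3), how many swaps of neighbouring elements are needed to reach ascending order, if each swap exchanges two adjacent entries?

43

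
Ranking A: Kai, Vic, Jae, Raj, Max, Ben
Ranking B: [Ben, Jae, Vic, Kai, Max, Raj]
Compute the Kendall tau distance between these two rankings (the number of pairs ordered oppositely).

9

Assign each item its position (1..6) in the first ordering, then rewrite the second ordering as that position sequence:
positions: Kai→1, Vic→2, Jae→3, Raj→4, Max→5, Ben→6
second ordering as positions: [6, 3, 2, 1, 5, 4]
Discordant pairs = inversions in this position sequence.
6: 3, 2, 1, 5, 4 → 5
3: 2, 1 → 2
2: 1 → 1
1: 0
5: 4 → 1
4: 0
Total: 5 + 2 + 1 + 0 + 1 + 0 = 9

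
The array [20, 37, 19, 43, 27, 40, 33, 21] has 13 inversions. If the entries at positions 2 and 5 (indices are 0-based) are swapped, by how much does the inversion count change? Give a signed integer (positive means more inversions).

Positions 2 and 5 hold 19 and 40; after swapping, the array is [20, 37, 40, 43, 27, 19, 33, 21].
Element-by-element contributions:
20 → 19 → 1
37 → 27, 19, 33, 21 → 4
40 → 27, 19, 33, 21 → 4
43 → 27, 19, 33, 21 → 4
27 → 19, 21 → 2
19 → none → 0
33 → 21 → 1
21 → none → 0
Sum: 1 + 4 + 4 + 4 + 2 + 0 + 1 + 0 = 16
Change: 16 − 13 = +3

+3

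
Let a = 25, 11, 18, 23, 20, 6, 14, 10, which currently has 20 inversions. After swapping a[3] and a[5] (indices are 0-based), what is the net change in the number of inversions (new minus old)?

Positions 3 and 5 hold 23 and 6; after swapping, the array is [25, 11, 18, 6, 20, 23, 14, 10].
For each element, count later entries that are smaller:
25 → 11, 18, 6, 20, 23, 14, 10 → 7
11 → 6, 10 → 2
18 → 6, 14, 10 → 3
6 → none → 0
20 → 14, 10 → 2
23 → 14, 10 → 2
14 → 10 → 1
10 → none → 0
Sum: 7 + 2 + 3 + 0 + 2 + 2 + 1 + 0 = 17
Change: 17 − 20 = -3

-3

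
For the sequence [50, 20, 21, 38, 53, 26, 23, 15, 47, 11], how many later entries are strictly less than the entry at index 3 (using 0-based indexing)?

4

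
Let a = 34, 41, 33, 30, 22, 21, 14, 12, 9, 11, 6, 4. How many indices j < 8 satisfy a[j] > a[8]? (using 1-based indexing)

The element at index 8 is 12.
Elements before it: 34, 41, 33, 30, 22, 21, 14
Those larger than 12: 34, 41, 33, 30, 22, 21, 14

7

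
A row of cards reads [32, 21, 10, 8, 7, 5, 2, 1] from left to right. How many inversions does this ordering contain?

28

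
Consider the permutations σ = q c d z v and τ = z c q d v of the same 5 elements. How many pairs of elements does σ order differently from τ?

4

Assign each item its position (1..5) in the first ordering, then rewrite the second ordering as that position sequence:
positions: q→1, c→2, d→3, z→4, v→5
second ordering as positions: [4, 2, 1, 3, 5]
Discordant pairs = inversions in this position sequence.
4: 2, 1, 3 → 3
2: 1 → 1
1: 0
3: 0
5: 0
Total: 3 + 1 + 0 + 0 + 0 = 4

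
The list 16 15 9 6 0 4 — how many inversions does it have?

14 out-of-order pairs

Sweep left to right; for each value list the smaller values that follow it:
16 → 15, 9, 6, 0, 4 → 5
15 → 9, 6, 0, 4 → 4
9 → 6, 0, 4 → 3
6 → 0, 4 → 2
0 → none → 0
4 → none → 0
Sum: 5 + 4 + 3 + 2 + 0 + 0 = 14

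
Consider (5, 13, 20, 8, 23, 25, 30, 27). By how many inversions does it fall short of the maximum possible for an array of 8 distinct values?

25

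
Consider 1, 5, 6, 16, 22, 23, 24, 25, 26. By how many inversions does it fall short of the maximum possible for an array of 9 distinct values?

36 inversions short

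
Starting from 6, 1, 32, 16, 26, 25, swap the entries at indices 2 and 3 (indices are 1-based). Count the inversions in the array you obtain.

Positions 2 and 3 hold 1 and 32; after swapping, the array is [6, 32, 1, 16, 26, 25].
Element-by-element contributions:
6 → 1 → 1
32 → 1, 16, 26, 25 → 4
1 → none → 0
16 → none → 0
26 → 25 → 1
25 → none → 0
Sum: 1 + 4 + 0 + 0 + 1 + 0 = 6

6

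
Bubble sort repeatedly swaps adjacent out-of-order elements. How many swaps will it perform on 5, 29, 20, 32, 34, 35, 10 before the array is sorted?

The minimum number of adjacent swaps to sort an array equals its inversion count, since every such swap removes exactly one inversion.
Count inversions — for each element, later elements that are smaller:
5: none → 0
29: 20, 10 → 2
20: 10 → 1
32: 10 → 1
34: 10 → 1
35: 10 → 1
10: none → 0
Total inversions: 0 + 2 + 1 + 1 + 1 + 1 + 0 = 6

There are 6 adjacent swaps.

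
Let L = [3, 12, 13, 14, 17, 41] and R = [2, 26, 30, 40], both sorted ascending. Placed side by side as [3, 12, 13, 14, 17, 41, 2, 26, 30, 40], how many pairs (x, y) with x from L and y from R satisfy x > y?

There are 9 split inversions.

Count, for every r in R, how many entries of L exceed r:
r = 2: 3, 12, 13, 14, 17, 41 → 6
r = 26: 41 → 1
r = 30: 41 → 1
r = 40: 41 → 1
Cross-inversions: 6 + 1 + 1 + 1 = 9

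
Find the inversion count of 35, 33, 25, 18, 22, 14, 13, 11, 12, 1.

For each element, count later entries that are smaller:
35: 9
33: 8
25: 7
18: 5
22: 5
14: 4
13: 3
11: 1
12: 1
1: 0
Sum: 9 + 8 + 7 + 5 + 5 + 4 + 3 + 1 + 1 + 0 = 43

43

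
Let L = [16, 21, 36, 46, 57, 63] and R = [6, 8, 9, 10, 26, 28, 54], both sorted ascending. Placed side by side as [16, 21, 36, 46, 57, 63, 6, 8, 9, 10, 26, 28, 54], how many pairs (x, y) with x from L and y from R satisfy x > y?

For each element r of the right run, count left-run elements greater than r:
r = 6: 16, 21, 36, 46, 57, 63 → 6
r = 8: 16, 21, 36, 46, 57, 63 → 6
r = 9: 16, 21, 36, 46, 57, 63 → 6
r = 10: 16, 21, 36, 46, 57, 63 → 6
r = 26: 36, 46, 57, 63 → 4
r = 28: 36, 46, 57, 63 → 4
r = 54: 57, 63 → 2
Cross-inversions: 6 + 6 + 6 + 6 + 4 + 4 + 2 = 34

34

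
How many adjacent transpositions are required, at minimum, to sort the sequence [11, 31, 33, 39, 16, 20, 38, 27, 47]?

11

Minimum adjacent swaps = number of inversions (each swap of adjacent out-of-order elements removes one inversion and no swap can remove more).
Count inversions — for each element, later elements that are smaller:
11: none → 0
31: 16, 20, 27 → 3
33: 16, 20, 27 → 3
39: 16, 20, 38, 27 → 4
16: none → 0
20: none → 0
38: 27 → 1
27: none → 0
47: none → 0
Total inversions: 0 + 3 + 3 + 4 + 0 + 0 + 1 + 0 + 0 = 11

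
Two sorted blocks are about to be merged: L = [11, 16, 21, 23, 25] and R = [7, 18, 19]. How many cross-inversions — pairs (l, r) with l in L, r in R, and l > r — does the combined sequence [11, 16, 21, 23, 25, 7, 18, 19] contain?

11

Take each right-half value and tally the left-half values above it:
r = 7: 11, 16, 21, 23, 25 → 5
r = 18: 21, 23, 25 → 3
r = 19: 21, 23, 25 → 3
Cross-inversions: 5 + 3 + 3 = 11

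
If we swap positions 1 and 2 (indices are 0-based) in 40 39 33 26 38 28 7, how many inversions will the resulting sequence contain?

Positions 1 and 2 hold 39 and 33; after swapping, the array is [40, 33, 39, 26, 38, 28, 7].
Element-by-element contributions:
40 → 33, 39, 26, 38, 28, 7 → 6
33 → 26, 28, 7 → 3
39 → 26, 38, 28, 7 → 4
26 → 7 → 1
38 → 28, 7 → 2
28 → 7 → 1
7 → none → 0
Sum: 6 + 3 + 4 + 1 + 2 + 1 + 0 = 17

There are 17 inversions.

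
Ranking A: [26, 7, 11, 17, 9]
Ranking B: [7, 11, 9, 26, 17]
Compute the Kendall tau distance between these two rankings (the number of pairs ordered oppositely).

Assign each item its position (1..5) in the first ordering, then rewrite the second ordering as that position sequence:
positions: 26→1, 7→2, 11→3, 17→4, 9→5
second ordering as positions: [2, 3, 5, 1, 4]
Discordant pairs = inversions in this position sequence.
2: 1 → 1
3: 1 → 1
5: 1, 4 → 2
1: 0
4: 0
Total: 1 + 1 + 2 + 0 + 0 = 4

4 discordant pairs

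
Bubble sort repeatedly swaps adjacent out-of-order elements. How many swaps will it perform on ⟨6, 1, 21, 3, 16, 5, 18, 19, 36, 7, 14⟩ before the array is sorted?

The minimum number of adjacent swaps to sort an array equals its inversion count, since every such swap removes exactly one inversion.
Count inversions — for each element, later elements that are smaller:
6: 1, 3, 5 → 3
1: none → 0
21: 3, 16, 5, 18, 19, 7, 14 → 7
3: none → 0
16: 5, 7, 14 → 3
5: none → 0
18: 7, 14 → 2
19: 7, 14 → 2
36: 7, 14 → 2
7: none → 0
14: none → 0
Total inversions: 3 + 0 + 7 + 0 + 3 + 0 + 2 + 2 + 2 + 0 + 0 = 19

19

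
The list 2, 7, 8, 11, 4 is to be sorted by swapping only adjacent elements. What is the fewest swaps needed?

3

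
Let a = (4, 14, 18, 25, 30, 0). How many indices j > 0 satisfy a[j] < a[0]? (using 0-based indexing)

The element at index 0 is 4.
Elements after it: 14, 18, 25, 30, 0
Those smaller than 4: 0

1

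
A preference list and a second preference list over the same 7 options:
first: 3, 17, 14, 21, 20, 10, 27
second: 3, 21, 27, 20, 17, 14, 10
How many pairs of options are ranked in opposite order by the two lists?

Assign each item its position (1..7) in the first ordering, then rewrite the second ordering as that position sequence:
positions: 3→1, 17→2, 14→3, 21→4, 20→5, 10→6, 27→7
second ordering as positions: [1, 4, 7, 5, 2, 3, 6]
Discordant pairs = inversions in this position sequence.
1: 0
4: 2, 3 → 2
7: 5, 2, 3, 6 → 4
5: 2, 3 → 2
2: 0
3: 0
6: 0
Total: 0 + 2 + 4 + 2 + 0 + 0 + 0 = 8

Pairs: 8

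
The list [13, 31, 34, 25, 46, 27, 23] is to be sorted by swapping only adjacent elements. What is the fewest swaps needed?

10

The minimum number of adjacent swaps to sort an array equals its inversion count, since every such swap removes exactly one inversion.
Count inversions — for each element, later elements that are smaller:
13: none → 0
31: 25, 27, 23 → 3
34: 25, 27, 23 → 3
25: 23 → 1
46: 27, 23 → 2
27: 23 → 1
23: none → 0
Total inversions: 0 + 3 + 3 + 1 + 2 + 1 + 0 = 10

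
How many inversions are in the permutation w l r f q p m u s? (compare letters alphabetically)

Out-of-order pairs: 17

Sweep left to right; for each value list the smaller values that follow it:
w: 8
l: 1
r: 4
f: 0
q: 2
p: 1
m: 0
u: 1
s: 0
Sum: 8 + 1 + 4 + 0 + 2 + 1 + 0 + 1 + 0 = 17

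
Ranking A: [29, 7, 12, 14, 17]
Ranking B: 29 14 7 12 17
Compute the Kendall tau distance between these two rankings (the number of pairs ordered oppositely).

2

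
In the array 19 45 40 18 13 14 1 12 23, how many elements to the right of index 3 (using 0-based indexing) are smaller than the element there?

4

The element at index 3 is 18.
Elements after it: 13, 14, 1, 12, 23
Those smaller than 18: 13, 14, 1, 12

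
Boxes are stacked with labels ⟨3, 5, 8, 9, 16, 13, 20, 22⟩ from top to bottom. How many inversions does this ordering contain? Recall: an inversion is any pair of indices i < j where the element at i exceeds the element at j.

1

Sweep left to right; for each value list the smaller values that follow it:
3 → none → 0
5 → none → 0
8 → none → 0
9 → none → 0
16 → 13 → 1
13 → none → 0
20 → none → 0
22 → none → 0
Sum: 0 + 0 + 0 + 0 + 1 + 0 + 0 + 0 = 1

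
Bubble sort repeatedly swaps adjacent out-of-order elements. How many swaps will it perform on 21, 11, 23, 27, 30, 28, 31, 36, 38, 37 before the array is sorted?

There are 3 adjacent swaps.

Each adjacent swap fixes exactly one inversion, so the minimum swap count equals the number of inversions.
Count inversions — for each element, later elements that are smaller:
21: 11 → 1
11: none → 0
23: none → 0
27: none → 0
30: 28 → 1
28: none → 0
31: none → 0
36: none → 0
38: 37 → 1
37: none → 0
Total inversions: 1 + 0 + 0 + 0 + 1 + 0 + 0 + 0 + 1 + 0 = 3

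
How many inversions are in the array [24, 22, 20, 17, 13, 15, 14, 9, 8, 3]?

Count, for each position, how many later elements it exceeds:
24 → 22, 20, 17, 13, 15, 14, 9, 8, 3 → 9
22 → 20, 17, 13, 15, 14, 9, 8, 3 → 8
20 → 17, 13, 15, 14, 9, 8, 3 → 7
17 → 13, 15, 14, 9, 8, 3 → 6
13 → 9, 8, 3 → 3
15 → 14, 9, 8, 3 → 4
14 → 9, 8, 3 → 3
9 → 8, 3 → 2
8 → 3 → 1
3 → none → 0
Sum: 9 + 8 + 7 + 6 + 3 + 4 + 3 + 2 + 1 + 0 = 43

43 inversions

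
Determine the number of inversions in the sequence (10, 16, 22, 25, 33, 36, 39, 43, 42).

Element-by-element contributions:
10: 0
16: 0
22: 0
25: 0
33: 0
36: 0
39: 0
43: 1
42: 0
Sum: 0 + 0 + 0 + 0 + 0 + 0 + 0 + 1 + 0 = 1

1 inversion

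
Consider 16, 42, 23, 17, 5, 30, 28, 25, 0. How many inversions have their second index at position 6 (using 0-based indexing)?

The element at index 6 is 28.
Elements before it: 16, 42, 23, 17, 5, 30
Those larger than 28: 42, 30

2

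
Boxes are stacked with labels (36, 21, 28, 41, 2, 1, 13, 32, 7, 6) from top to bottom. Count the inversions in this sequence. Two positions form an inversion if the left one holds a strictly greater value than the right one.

There are 30 out-of-order pairs.

For each element, count later entries that are smaller:
36: 8
21: 5
28: 5
41: 6
2: 1
1: 0
13: 2
32: 2
7: 1
6: 0
Sum: 8 + 5 + 5 + 6 + 1 + 0 + 2 + 2 + 1 + 0 = 30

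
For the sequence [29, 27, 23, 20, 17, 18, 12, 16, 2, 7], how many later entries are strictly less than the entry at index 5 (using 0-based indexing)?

The element at index 5 is 18.
Elements after it: 12, 16, 2, 7
Those smaller than 18: 12, 16, 2, 7

4 such elements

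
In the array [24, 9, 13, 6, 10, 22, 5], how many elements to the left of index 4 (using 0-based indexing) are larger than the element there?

2

The element at index 4 is 10.
Elements before it: 24, 9, 13, 6
Those larger than 10: 24, 13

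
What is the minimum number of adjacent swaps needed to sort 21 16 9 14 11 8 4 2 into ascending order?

26

The minimum number of adjacent swaps to sort an array equals its inversion count, since every such swap removes exactly one inversion.
Count inversions — for each element, later elements that are smaller:
21: 16, 9, 14, 11, 8, 4, 2 → 7
16: 9, 14, 11, 8, 4, 2 → 6
9: 8, 4, 2 → 3
14: 11, 8, 4, 2 → 4
11: 8, 4, 2 → 3
8: 4, 2 → 2
4: 2 → 1
2: none → 0
Total inversions: 7 + 6 + 3 + 4 + 3 + 2 + 1 + 0 = 26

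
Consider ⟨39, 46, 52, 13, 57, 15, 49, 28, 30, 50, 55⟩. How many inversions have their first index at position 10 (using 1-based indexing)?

The element at index 10 is 50.
Elements after it: 55
None of them are smaller than 50.

0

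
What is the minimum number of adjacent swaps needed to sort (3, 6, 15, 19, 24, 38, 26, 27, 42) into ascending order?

Swaps: 2

Each adjacent swap fixes exactly one inversion, so the minimum swap count equals the number of inversions.
Count inversions — for each element, later elements that are smaller:
3: none → 0
6: none → 0
15: none → 0
19: none → 0
24: none → 0
38: 26, 27 → 2
26: none → 0
27: none → 0
42: none → 0
Total inversions: 0 + 0 + 0 + 0 + 0 + 2 + 0 + 0 + 0 = 2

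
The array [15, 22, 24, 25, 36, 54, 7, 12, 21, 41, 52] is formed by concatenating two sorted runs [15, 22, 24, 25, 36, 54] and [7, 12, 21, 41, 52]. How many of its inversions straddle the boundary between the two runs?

Count, for every r in R, how many entries of L exceed r:
r = 7: 15, 22, 24, 25, 36, 54 → 6
r = 12: 15, 22, 24, 25, 36, 54 → 6
r = 21: 22, 24, 25, 36, 54 → 5
r = 41: 54 → 1
r = 52: 54 → 1
Cross-inversions: 6 + 6 + 5 + 1 + 1 = 19

19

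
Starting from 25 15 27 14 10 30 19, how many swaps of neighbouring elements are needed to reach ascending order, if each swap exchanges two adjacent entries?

The minimum number of adjacent swaps to sort an array equals its inversion count, since every such swap removes exactly one inversion.
Count inversions — for each element, later elements that are smaller:
25: 15, 14, 10, 19 → 4
15: 14, 10 → 2
27: 14, 10, 19 → 3
14: 10 → 1
10: none → 0
30: 19 → 1
19: none → 0
Total inversions: 4 + 2 + 3 + 1 + 0 + 1 + 0 = 11

11 adjacent swaps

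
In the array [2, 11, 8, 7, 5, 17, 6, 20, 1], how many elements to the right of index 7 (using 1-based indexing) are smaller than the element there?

1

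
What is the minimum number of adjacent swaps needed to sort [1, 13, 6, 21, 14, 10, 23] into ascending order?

The minimum number of adjacent swaps to sort an array equals its inversion count, since every such swap removes exactly one inversion.
Count inversions — for each element, later elements that are smaller:
1: none → 0
13: 6, 10 → 2
6: none → 0
21: 14, 10 → 2
14: 10 → 1
10: none → 0
23: none → 0
Total inversions: 0 + 2 + 0 + 2 + 1 + 0 + 0 = 5

There are 5 adjacent swaps.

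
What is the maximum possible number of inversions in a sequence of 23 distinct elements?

253 inversions

The maximum occurs when the array is in strictly decreasing order: every one of the C(23, 2) pairs is inverted.
C(23, 2) = 23·22/2 = 253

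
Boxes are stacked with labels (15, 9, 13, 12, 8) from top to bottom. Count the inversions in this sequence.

8

Listing every pair i<j with a[i]>a[j] (using 0-based positions):
(0,1): 15 > 9
(0,2): 15 > 13
(0,3): 15 > 12
(0,4): 15 > 8
(1,4): 9 > 8
(2,3): 13 > 12
(2,4): 13 > 8
(3,4): 12 > 8
That's 8 pairs.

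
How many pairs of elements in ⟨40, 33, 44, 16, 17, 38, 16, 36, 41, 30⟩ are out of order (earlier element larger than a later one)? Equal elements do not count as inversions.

24

Element-by-element contributions:
40 → 33, 16, 17, 38, 16, 36, 30 → 7
33 → 16, 17, 16, 30 → 4
44 → 16, 17, 38, 16, 36, 41, 30 → 7
16 → none → 0
17 → 16 → 1
38 → 16, 36, 30 → 3
16 → none → 0
36 → 30 → 1
41 → 30 → 1
30 → none → 0
Sum: 7 + 4 + 7 + 0 + 1 + 3 + 0 + 1 + 1 + 0 = 24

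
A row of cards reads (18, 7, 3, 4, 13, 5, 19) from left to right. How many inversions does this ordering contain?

Sweep left to right; for each value list the smaller values that follow it:
18 → 7, 3, 4, 13, 5 → 5
7 → 3, 4, 5 → 3
3 → none → 0
4 → none → 0
13 → 5 → 1
5 → none → 0
19 → none → 0
Sum: 5 + 3 + 0 + 0 + 1 + 0 + 0 = 9

Out-of-order pairs: 9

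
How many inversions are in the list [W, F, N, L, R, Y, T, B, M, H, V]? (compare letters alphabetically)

28

Element-by-element contributions:
W: 9
F: 1
N: 4
L: 2
R: 3
Y: 5
T: 3
B: 0
M: 1
H: 0
V: 0
Sum: 9 + 1 + 4 + 2 + 3 + 5 + 3 + 0 + 1 + 0 + 0 = 28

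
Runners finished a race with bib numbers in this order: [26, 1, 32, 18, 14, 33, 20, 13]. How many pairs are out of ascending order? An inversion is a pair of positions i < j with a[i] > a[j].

Sweep left to right; for each value list the smaller values that follow it:
26 → 1, 18, 14, 20, 13 → 5
1 → none → 0
32 → 18, 14, 20, 13 → 4
18 → 14, 13 → 2
14 → 13 → 1
33 → 20, 13 → 2
20 → 13 → 1
13 → none → 0
Sum: 5 + 0 + 4 + 2 + 1 + 2 + 1 + 0 = 15

Out-of-order pairs: 15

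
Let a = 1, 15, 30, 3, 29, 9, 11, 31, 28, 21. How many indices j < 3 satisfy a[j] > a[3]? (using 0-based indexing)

The element at index 3 is 3.
Elements before it: 1, 15, 30
Those larger than 3: 15, 30

2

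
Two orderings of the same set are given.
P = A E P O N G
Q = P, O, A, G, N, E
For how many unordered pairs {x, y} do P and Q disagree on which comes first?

Assign each item its position (1..6) in the first ordering, then rewrite the second ordering as that position sequence:
positions: A→1, E→2, P→3, O→4, N→5, G→6
second ordering as positions: [3, 4, 1, 6, 5, 2]
Discordant pairs = inversions in this position sequence.
3: 1, 2 → 2
4: 1, 2 → 2
1: 0
6: 5, 2 → 2
5: 2 → 1
2: 0
Total: 2 + 2 + 0 + 2 + 1 + 0 = 7

7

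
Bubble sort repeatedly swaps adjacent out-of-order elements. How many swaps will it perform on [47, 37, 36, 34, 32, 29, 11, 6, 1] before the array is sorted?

Minimum adjacent swaps = number of inversions (each swap of adjacent out-of-order elements removes one inversion and no swap can remove more).
Count inversions — for each element, later elements that are smaller:
47: 37, 36, 34, 32, 29, 11, 6, 1 → 8
37: 36, 34, 32, 29, 11, 6, 1 → 7
36: 34, 32, 29, 11, 6, 1 → 6
34: 32, 29, 11, 6, 1 → 5
32: 29, 11, 6, 1 → 4
29: 11, 6, 1 → 3
11: 6, 1 → 2
6: 1 → 1
1: none → 0
Total inversions: 8 + 7 + 6 + 5 + 4 + 3 + 2 + 1 + 0 = 36

36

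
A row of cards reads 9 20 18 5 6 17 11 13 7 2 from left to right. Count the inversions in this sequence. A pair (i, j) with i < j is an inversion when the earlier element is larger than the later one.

Element-by-element contributions:
9: 4
20: 8
18: 7
5: 1
6: 1
17: 4
11: 2
13: 2
7: 1
2: 0
Sum: 4 + 8 + 7 + 1 + 1 + 4 + 2 + 2 + 1 + 0 = 30

30 inversions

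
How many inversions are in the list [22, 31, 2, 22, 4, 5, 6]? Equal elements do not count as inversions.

Element-by-element contributions:
22 → 2, 4, 5, 6 → 4
31 → 2, 22, 4, 5, 6 → 5
2 → none → 0
22 → 4, 5, 6 → 3
4 → none → 0
5 → none → 0
6 → none → 0
Sum: 4 + 5 + 0 + 3 + 0 + 0 + 0 = 12

12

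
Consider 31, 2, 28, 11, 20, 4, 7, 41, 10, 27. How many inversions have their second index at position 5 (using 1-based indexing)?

2

The element at index 5 is 20.
Elements before it: 31, 2, 28, 11
Those larger than 20: 31, 28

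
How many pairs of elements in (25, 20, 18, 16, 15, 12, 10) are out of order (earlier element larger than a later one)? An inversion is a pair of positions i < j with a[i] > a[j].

21 out-of-order pairs

Element-by-element contributions:
25 → 20, 18, 16, 15, 12, 10 → 6
20 → 18, 16, 15, 12, 10 → 5
18 → 16, 15, 12, 10 → 4
16 → 15, 12, 10 → 3
15 → 12, 10 → 2
12 → 10 → 1
10 → none → 0
Sum: 6 + 5 + 4 + 3 + 2 + 1 + 0 = 21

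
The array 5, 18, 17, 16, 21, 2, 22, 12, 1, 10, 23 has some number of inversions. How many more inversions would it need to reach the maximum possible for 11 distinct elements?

Maximum inversions for 11 distinct elements is C(11, 2) = 11·10/2 = 55.
Current inversions — for each element, count later smaller elements:
5: 2
18: 6
17: 5
16: 4
21: 4
2: 1
22: 3
12: 2
1: 0
10: 0
23: 0
Current total: 2 + 6 + 5 + 4 + 4 + 1 + 3 + 2 + 0 + 0 + 0 = 27
Shortfall: 55 − 27 = 28

28 inversions short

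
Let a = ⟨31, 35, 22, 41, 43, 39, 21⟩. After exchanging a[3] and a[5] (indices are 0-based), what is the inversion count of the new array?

Positions 3 and 5 hold 41 and 39; after swapping, the array is [31, 35, 22, 39, 43, 41, 21].
For each element, count later entries that are smaller:
31: 2
35: 2
22: 1
39: 1
43: 2
41: 1
21: 0
Sum: 2 + 2 + 1 + 1 + 2 + 1 + 0 = 9

9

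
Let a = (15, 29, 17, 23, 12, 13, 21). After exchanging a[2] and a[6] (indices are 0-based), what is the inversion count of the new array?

Positions 2 and 6 hold 17 and 21; after swapping, the array is [15, 29, 21, 23, 12, 13, 17].
Count, for each position, how many later elements it exceeds:
15: 2
29: 5
21: 3
23: 3
12: 0
13: 0
17: 0
Sum: 2 + 5 + 3 + 3 + 0 + 0 + 0 = 13

13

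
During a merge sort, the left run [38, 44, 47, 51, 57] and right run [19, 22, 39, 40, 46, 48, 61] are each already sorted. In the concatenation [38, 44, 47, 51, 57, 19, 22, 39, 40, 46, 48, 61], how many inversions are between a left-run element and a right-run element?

23

Count, for every r in R, how many entries of L exceed r:
r = 19: 38, 44, 47, 51, 57 → 5
r = 22: 38, 44, 47, 51, 57 → 5
r = 39: 44, 47, 51, 57 → 4
r = 40: 44, 47, 51, 57 → 4
r = 46: 47, 51, 57 → 3
r = 48: 51, 57 → 2
r = 61: none → 0
Cross-inversions: 5 + 5 + 4 + 4 + 3 + 2 + 0 = 23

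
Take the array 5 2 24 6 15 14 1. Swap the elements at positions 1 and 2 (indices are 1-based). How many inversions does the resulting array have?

Inversions: 10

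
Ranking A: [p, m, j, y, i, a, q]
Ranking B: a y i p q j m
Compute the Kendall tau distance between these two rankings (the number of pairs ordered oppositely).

Discordant pairs: 14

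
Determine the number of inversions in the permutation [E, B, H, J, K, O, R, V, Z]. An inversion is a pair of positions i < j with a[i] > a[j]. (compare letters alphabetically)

Element-by-element contributions:
E → B → 1
B → none → 0
H → none → 0
J → none → 0
K → none → 0
O → none → 0
R → none → 0
V → none → 0
Z → none → 0
Sum: 1 + 0 + 0 + 0 + 0 + 0 + 0 + 0 + 0 = 1

1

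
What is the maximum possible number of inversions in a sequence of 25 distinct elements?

Inversions: 300

A reversed (strictly descending) arrangement makes every pair an inversion, giving C(25, 2) inversions.
C(25, 2) = 25·24/2 = 300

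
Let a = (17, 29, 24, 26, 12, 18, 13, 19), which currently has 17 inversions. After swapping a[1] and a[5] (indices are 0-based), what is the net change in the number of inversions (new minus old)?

-5

Positions 1 and 5 hold 29 and 18; after swapping, the array is [17, 18, 24, 26, 12, 29, 13, 19].
Element-by-element contributions:
17: 2
18: 2
24: 3
26: 3
12: 0
29: 2
13: 0
19: 0
Sum: 2 + 2 + 3 + 3 + 0 + 2 + 0 + 0 = 12
Change: 12 − 17 = -5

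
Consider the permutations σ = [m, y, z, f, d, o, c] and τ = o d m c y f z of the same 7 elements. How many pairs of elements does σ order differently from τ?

There are 13 discordant pairs.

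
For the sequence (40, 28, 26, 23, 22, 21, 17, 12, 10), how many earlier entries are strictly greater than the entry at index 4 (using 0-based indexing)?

4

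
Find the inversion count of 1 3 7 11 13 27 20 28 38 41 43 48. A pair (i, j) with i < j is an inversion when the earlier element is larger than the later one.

Inversions: 1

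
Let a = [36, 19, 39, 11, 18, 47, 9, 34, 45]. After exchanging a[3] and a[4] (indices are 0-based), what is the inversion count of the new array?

Positions 3 and 4 hold 11 and 18; after swapping, the array is [36, 19, 39, 18, 11, 47, 9, 34, 45].
Sweep left to right; for each value list the smaller values that follow it:
36 → 19, 18, 11, 9, 34 → 5
19 → 18, 11, 9 → 3
39 → 18, 11, 9, 34 → 4
18 → 11, 9 → 2
11 → 9 → 1
47 → 9, 34, 45 → 3
9 → none → 0
34 → none → 0
45 → none → 0
Sum: 5 + 3 + 4 + 2 + 1 + 3 + 0 + 0 + 0 = 18

18 inversions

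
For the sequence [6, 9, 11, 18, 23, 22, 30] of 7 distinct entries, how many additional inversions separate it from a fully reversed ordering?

20 inversions short

Maximum inversions for 7 distinct elements is C(7, 2) = 7·6/2 = 21.
Current inversions — for each element, count later smaller elements:
6: 0
9: 0
11: 0
18: 0
23: 1
22: 0
30: 0
Current total: 0 + 0 + 0 + 0 + 1 + 0 + 0 = 1
Shortfall: 21 − 1 = 20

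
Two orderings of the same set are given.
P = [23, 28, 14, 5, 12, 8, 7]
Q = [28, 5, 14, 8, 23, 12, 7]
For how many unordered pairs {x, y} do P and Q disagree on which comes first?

Assign each item its position (1..7) in the first ordering, then rewrite the second ordering as that position sequence:
positions: 23→1, 28→2, 14→3, 5→4, 12→5, 8→6, 7→7
second ordering as positions: [2, 4, 3, 6, 1, 5, 7]
Discordant pairs = inversions in this position sequence.
2: 1 → 1
4: 3, 1 → 2
3: 1 → 1
6: 1, 5 → 2
1: 0
5: 0
7: 0
Total: 1 + 2 + 1 + 2 + 0 + 0 + 0 = 6

Disagreeing pairs: 6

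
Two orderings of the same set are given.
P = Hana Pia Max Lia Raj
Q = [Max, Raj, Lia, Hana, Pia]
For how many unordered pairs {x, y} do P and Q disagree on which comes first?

7 disagreeing pairs

Assign each item its position (1..5) in the first ordering, then rewrite the second ordering as that position sequence:
positions: Hana→1, Pia→2, Max→3, Lia→4, Raj→5
second ordering as positions: [3, 5, 4, 1, 2]
Discordant pairs = inversions in this position sequence.
3: 1, 2 → 2
5: 4, 1, 2 → 3
4: 1, 2 → 2
1: 0
2: 0
Total: 2 + 3 + 2 + 0 + 0 = 7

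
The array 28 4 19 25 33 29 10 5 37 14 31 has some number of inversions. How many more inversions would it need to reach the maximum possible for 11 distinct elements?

32

Maximum inversions for 11 distinct elements is C(11, 2) = 11·10/2 = 55.
Current inversions — for each element, count later smaller elements:
28: 6
4: 0
19: 3
25: 3
33: 5
29: 3
10: 1
5: 0
37: 2
14: 0
31: 0
Current total: 6 + 0 + 3 + 3 + 5 + 3 + 1 + 0 + 2 + 0 + 0 = 23
Shortfall: 55 − 23 = 32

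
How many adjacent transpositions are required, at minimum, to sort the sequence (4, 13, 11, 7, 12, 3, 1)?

Each adjacent swap fixes exactly one inversion, so the minimum swap count equals the number of inversions.
Count inversions — for each element, later elements that are smaller:
4: 3, 1 → 2
13: 11, 7, 12, 3, 1 → 5
11: 7, 3, 1 → 3
7: 3, 1 → 2
12: 3, 1 → 2
3: 1 → 1
1: none → 0
Total inversions: 2 + 5 + 3 + 2 + 2 + 1 + 0 = 15

15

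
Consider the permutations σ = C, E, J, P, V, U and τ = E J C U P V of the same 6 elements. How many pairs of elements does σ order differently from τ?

4 discordant pairs

Assign each item its position (1..6) in the first ordering, then rewrite the second ordering as that position sequence:
positions: C→1, E→2, J→3, P→4, V→5, U→6
second ordering as positions: [2, 3, 1, 6, 4, 5]
Discordant pairs = inversions in this position sequence.
2: 1 → 1
3: 1 → 1
1: 0
6: 4, 5 → 2
4: 0
5: 0
Total: 1 + 1 + 0 + 2 + 0 + 0 = 4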